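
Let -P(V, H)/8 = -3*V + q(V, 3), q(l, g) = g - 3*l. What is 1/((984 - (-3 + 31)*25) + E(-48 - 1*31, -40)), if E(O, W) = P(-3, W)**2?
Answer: 1/28508 ≈ 3.5078e-5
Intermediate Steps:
P(V, H) = -24 + 48*V (P(V, H) = -8*(-3*V + (3 - 3*V)) = -8*(3 - 6*V) = -24 + 48*V)
E(O, W) = 28224 (E(O, W) = (-24 + 48*(-3))**2 = (-24 - 144)**2 = (-168)**2 = 28224)
1/((984 - (-3 + 31)*25) + E(-48 - 1*31, -40)) = 1/((984 - (-3 + 31)*25) + 28224) = 1/((984 - 28*25) + 28224) = 1/((984 - 1*700) + 28224) = 1/((984 - 700) + 28224) = 1/(284 + 28224) = 1/28508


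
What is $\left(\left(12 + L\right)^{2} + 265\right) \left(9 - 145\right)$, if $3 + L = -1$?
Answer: $-44744$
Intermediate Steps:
$L = -4$ ($L = -3 - 1 = -4$)
$\left(\left(12 + L\right)^{2} + 265\right) \left(9 - 145\right) = \left(\left(12 - 4\right)^{2} + 265\right) \left(9 - 145\right) = \left(8^{2} + 265\right) \left(9 - 145\right) = \left(64 + 265\right) \left(-136\right) = 329 \left(-136\right) = -44744$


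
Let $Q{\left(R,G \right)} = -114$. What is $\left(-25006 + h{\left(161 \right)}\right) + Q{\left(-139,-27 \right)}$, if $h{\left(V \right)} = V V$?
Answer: $801$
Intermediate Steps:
$h{\left(V \right)} = V^{2}$
$\left(-25006 + h{\left(161 \right)}\right) + Q{\left(-139,-27 \right)} = \left(-25006 + 161^{2}\right) - 114 = \left(-25006 + 25921\right) - 114 = 915 - 114 = 801$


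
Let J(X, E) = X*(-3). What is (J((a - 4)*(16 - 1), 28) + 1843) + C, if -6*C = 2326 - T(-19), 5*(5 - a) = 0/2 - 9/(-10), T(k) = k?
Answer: 21229/15 ≈ 1415.3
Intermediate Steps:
a = 241/50 (a = 5 - (0/2 - 9/(-10))/5 = 5 - (0*(1/2) - 9*(-1/10))/5 = 5 - (0 + 9/10)/5 = 5 - 1/5*9/10 = 5 - 9/50 = 241/50 ≈ 4.8200)
J(X, E) = -3*X
C = -2345/6 (C = -(2326 - 1*(-19))/6 = -(2326 + 19)/6 = -1/6*2345 = -2345/6 ≈ -390.83)
(J((a - 4)*(16 - 1), 28) + 1843) + C = (-3*(241/50 - 4)*(16 - 1) + 1843) - 2345/6 = (-123*15/50 + 1843) - 2345/6 = (-3*123/10 + 1843) - 2345/6 = (-369/10 + 1843) - 2345/6 = 18061/10 - 2345/6 = 21229/15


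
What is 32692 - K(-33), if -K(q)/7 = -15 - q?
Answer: 32818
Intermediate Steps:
K(q) = 105 + 7*q (K(q) = -7*(-15 - q) = 105 + 7*q)
32692 - K(-33) = 32692 - (105 + 7*(-33)) = 32692 - (105 - 231) = 32692 - 1*(-126) = 32692 + 126 = 32818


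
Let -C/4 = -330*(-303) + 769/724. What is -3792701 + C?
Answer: -758872410/181 ≈ -4.1927e+6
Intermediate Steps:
C = -72393529/181 (C = -4*(-330*(-303) + 769/724) = -4*(99990 + 769*(1/724)) = -4*(99990 + 769/724) = -4*72393529/724 = -72393529/181 ≈ -3.9996e+5)
-3792701 + C = -3792701 - 72393529/181 = -758872410/181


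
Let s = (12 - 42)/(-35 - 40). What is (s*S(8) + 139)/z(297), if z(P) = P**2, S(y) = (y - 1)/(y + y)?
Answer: 5567/3528360 ≈ 0.0015778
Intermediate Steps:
S(y) = (-1 + y)/(2*y) (S(y) = (-1 + y)/((2*y)) = (-1 + y)*(1/(2*y)) = (-1 + y)/(2*y))
s = 2/5 (s = -30/(-75) = -30*(-1/75) = 2/5 ≈ 0.40000)
(s*S(8) + 139)/z(297) = (2*((1/2)*(-1 + 8)/8)/5 + 139)/(297**2) = (2*((1/2)*(1/8)*7)/5 + 139)/88209 = ((2/5)*(7/16) + 139)*(1/88209) = (7/40 + 139)*(1/88209) = (5567/40)*(1/88209) = 5567/3528360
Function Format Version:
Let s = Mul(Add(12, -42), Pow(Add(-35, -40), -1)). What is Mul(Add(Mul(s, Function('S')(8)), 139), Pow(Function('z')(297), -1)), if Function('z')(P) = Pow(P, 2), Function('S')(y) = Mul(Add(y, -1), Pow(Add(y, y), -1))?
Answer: Rational(5567, 3528360) ≈ 0.0015778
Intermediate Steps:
Function('S')(y) = Mul(Rational(1, 2), Pow(y, -1), Add(-1, y)) (Function('S')(y) = Mul(Add(-1, y), Pow(Mul(2, y), -1)) = Mul(Add(-1, y), Mul(Rational(1, 2), Pow(y, -1))) = Mul(Rational(1, 2), Pow(y, -1), Add(-1, y)))
s = Rational(2, 5) (s = Mul(-30, Pow(-75, -1)) = Mul(-30, Rational(-1, 75)) = Rational(2, 5) ≈ 0.40000)
Mul(Add(Mul(s, Function('S')(8)), 139), Pow(Function('z')(297), -1)) = Mul(Add(Mul(Rational(2, 5), Mul(Rational(1, 2), Pow(8, -1), Add(-1, 8))), 139), Pow(Pow(297, 2), -1)) = Mul(Add(Mul(Rational(2, 5), Mul(Rational(1, 2), Rational(1, 8), 7)), 139), Pow(88209, -1)) = Mul(Add(Mul(Rational(2, 5), Rational(7, 16)), 139), Rational(1, 88209)) = Mul(Add(Rational(7, 40), 139), Rational(1, 88209)) = Mul(Rational(5567, 40), Rational(1, 88209)) = Rational(5567, 3528360)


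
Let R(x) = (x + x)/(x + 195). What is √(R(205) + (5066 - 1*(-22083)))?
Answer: √10860010/20 ≈ 164.77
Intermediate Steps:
R(x) = 2*x/(195 + x) (R(x) = (2*x)/(195 + x) = 2*x/(195 + x))
√(R(205) + (5066 - 1*(-22083))) = √(2*205/(195 + 205) + (5066 - 1*(-22083))) = √(2*205/400 + (5066 + 22083)) = √(2*205*(1/400) + 27149) = √(41/40 + 27149) = √(1086001/40) = √10860010/20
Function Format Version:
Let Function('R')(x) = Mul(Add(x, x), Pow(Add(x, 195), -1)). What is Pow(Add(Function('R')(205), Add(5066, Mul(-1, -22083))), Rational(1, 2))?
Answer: Mul(Rational(1, 20), Pow(10860010, Rational(1, 2))) ≈ 164.77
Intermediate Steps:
Function('R')(x) = Mul(2, x, Pow(Add(195, x), -1)) (Function('R')(x) = Mul(Mul(2, x), Pow(Add(195, x), -1)) = Mul(2, x, Pow(Add(195, x), -1)))
Pow(Add(Function('R')(205), Add(5066, Mul(-1, -22083))), Rational(1, 2)) = Pow(Add(Mul(2, 205, Pow(Add(195, 205), -1)), Add(5066, Mul(-1, -22083))), Rational(1, 2)) = Pow(Add(Mul(2, 205, Pow(400, -1)), Add(5066, 22083)), Rational(1, 2)) = Pow(Add(Mul(2, 205, Rational(1, 400)), 27149), Rational(1, 2)) = Pow(Add(Rational(41, 40), 27149), Rational(1, 2)) = Pow(Rational(1086001, 40), Rational(1, 2)) = Mul(Rational(1, 20), Pow(10860010, Rational(1, 2)))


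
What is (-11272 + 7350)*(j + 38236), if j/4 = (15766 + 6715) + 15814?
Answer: -750733552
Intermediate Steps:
j = 153180 (j = 4*((15766 + 6715) + 15814) = 4*(22481 + 15814) = 4*38295 = 153180)
(-11272 + 7350)*(j + 38236) = (-11272 + 7350)*(153180 + 38236) = -3922*191416 = -750733552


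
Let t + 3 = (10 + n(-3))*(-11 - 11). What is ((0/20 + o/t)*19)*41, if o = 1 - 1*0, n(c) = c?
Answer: -779/157 ≈ -4.9618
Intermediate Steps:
o = 1 (o = 1 + 0 = 1)
t = -157 (t = -3 + (10 - 3)*(-11 - 11) = -3 + 7*(-22) = -3 - 154 = -157)
((0/20 + o/t)*19)*41 = ((0/20 + 1/(-157))*19)*41 = ((0*(1/20) + 1*(-1/157))*19)*41 = ((0 - 1/157)*19)*41 = -1/157*19*41 = -19/157*41 = -779/157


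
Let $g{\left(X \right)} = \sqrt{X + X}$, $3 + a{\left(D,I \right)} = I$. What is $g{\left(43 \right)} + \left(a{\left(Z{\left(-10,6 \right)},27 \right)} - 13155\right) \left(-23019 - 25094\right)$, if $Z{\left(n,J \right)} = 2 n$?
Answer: $631771803 + \sqrt{86} \approx 6.3177 \cdot 10^{8}$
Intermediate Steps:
$a{\left(D,I \right)} = -3 + I$
$g{\left(X \right)} = \sqrt{2} \sqrt{X}$ ($g{\left(X \right)} = \sqrt{2 X} = \sqrt{2} \sqrt{X}$)
$g{\left(43 \right)} + \left(a{\left(Z{\left(-10,6 \right)},27 \right)} - 13155\right) \left(-23019 - 25094\right) = \sqrt{2} \sqrt{43} + \left(\left(-3 + 27\right) - 13155\right) \left(-23019 - 25094\right) = \sqrt{86} + \left(24 - 13155\right) \left(-48113\right) = \sqrt{86} - -631771803 = \sqrt{86} + 631771803 = 631771803 + \sqrt{86}$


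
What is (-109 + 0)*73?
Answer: -7957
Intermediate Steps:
(-109 + 0)*73 = -109*73 = -7957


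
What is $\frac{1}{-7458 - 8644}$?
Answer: $- \frac{1}{16102} \approx -6.2104 \cdot 10^{-5}$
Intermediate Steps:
$\frac{1}{-7458 - 8644} = \frac{1}{-16102} = - \frac{1}{16102}$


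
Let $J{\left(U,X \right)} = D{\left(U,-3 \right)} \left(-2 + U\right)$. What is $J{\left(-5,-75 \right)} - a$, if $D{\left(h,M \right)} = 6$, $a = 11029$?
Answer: $-11071$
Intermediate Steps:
$J{\left(U,X \right)} = -12 + 6 U$ ($J{\left(U,X \right)} = 6 \left(-2 + U\right) = -12 + 6 U$)
$J{\left(-5,-75 \right)} - a = \left(-12 + 6 \left(-5\right)\right) - 11029 = \left(-12 - 30\right) - 11029 = -42 - 11029 = -11071$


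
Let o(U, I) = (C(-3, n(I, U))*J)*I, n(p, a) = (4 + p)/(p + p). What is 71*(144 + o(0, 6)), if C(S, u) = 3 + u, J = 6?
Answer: 20022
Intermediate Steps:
n(p, a) = (4 + p)/(2*p) (n(p, a) = (4 + p)/((2*p)) = (4 + p)*(1/(2*p)) = (4 + p)/(2*p))
o(U, I) = I*(18 + 3*(4 + I)/I) (o(U, I) = ((3 + (4 + I)/(2*I))*6)*I = (18 + 3*(4 + I)/I)*I = I*(18 + 3*(4 + I)/I))
71*(144 + o(0, 6)) = 71*(144 + (12 + 21*6)) = 71*(144 + (12 + 126)) = 71*(144 + 138) = 71*282 = 20022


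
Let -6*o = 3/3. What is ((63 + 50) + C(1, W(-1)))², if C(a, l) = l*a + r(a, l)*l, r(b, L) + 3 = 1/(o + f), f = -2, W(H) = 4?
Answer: 1798281/169 ≈ 10641.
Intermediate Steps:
o = -⅙ (o = -1/(2*3) = -⅙*1 = -⅙ ≈ -0.16667)
r(b, L) = -45/13 (r(b, L) = -3 + 1/(-⅙ - 2) = -3 + 1/(-13/6) = -3 - 6/13 = -45/13)
C(a, l) = -45*l/13 + a*l (C(a, l) = l*a - 45*l/13 = a*l - 45*l/13 = -45*l/13 + a*l)
((63 + 50) + C(1, W(-1)))² = ((63 + 50) + (1/13)*4*(-45 + 13*1))² = (113 + (1/13)*4*(-45 + 13))² = (113 + (1/13)*4*(-32))² = (113 - 128/13)² = (1341/13)² = 1798281/169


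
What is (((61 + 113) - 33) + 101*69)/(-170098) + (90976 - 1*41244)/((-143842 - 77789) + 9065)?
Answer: -2492664499/9039262867 ≈ -0.27576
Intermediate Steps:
(((61 + 113) - 33) + 101*69)/(-170098) + (90976 - 1*41244)/((-143842 - 77789) + 9065) = ((174 - 33) + 6969)*(-1/170098) + (90976 - 41244)/(-221631 + 9065) = (141 + 6969)*(-1/170098) + 49732/(-212566) = 7110*(-1/170098) + 49732*(-1/212566) = -3555/85049 - 24866/106283 = -2492664499/9039262867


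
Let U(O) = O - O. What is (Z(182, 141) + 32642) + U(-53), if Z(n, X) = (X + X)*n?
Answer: 83966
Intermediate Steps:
Z(n, X) = 2*X*n (Z(n, X) = (2*X)*n = 2*X*n)
U(O) = 0
(Z(182, 141) + 32642) + U(-53) = (2*141*182 + 32642) + 0 = (51324 + 32642) + 0 = 83966 + 0 = 83966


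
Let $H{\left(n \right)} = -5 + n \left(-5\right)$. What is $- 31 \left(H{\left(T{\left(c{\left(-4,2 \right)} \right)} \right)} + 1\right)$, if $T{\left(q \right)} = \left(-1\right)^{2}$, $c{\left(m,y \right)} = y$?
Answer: $279$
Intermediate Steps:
$T{\left(q \right)} = 1$
$H{\left(n \right)} = -5 - 5 n$
$- 31 \left(H{\left(T{\left(c{\left(-4,2 \right)} \right)} \right)} + 1\right) = - 31 \left(\left(-5 - 5\right) + 1\right) = - 31 \left(-10 + 1\right) = \left(-31\right) \left(-9\right) = 279$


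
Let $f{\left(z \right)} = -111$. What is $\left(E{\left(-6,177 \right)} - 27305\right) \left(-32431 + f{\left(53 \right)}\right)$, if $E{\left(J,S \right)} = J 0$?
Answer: $888559310$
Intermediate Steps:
$E{\left(J,S \right)} = 0$
$\left(E{\left(-6,177 \right)} - 27305\right) \left(-32431 + f{\left(53 \right)}\right) = \left(0 - 27305\right) \left(-32431 - 111\right) = \left(-27305\right) \left(-32542\right) = 888559310$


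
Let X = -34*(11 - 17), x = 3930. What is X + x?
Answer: 4134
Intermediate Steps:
X = 204 (X = -34*(-6) = 204)
X + x = 204 + 3930 = 4134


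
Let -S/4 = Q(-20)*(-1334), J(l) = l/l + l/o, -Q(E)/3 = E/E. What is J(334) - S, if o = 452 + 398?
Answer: 6803992/425 ≈ 16009.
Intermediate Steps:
o = 850
Q(E) = -3 (Q(E) = -3*E/E = -3*1 = -3)
J(l) = 1 + l/850 (J(l) = l/l + l/850 = 1 + l*(1/850) = 1 + l/850)
S = -16008 (S = -(-12)*(-1334) = -4*4002 = -16008)
J(334) - S = (1 + (1/850)*334) - 1*(-16008) = (1 + 167/425) + 16008 = 592/425 + 16008 = 6803992/425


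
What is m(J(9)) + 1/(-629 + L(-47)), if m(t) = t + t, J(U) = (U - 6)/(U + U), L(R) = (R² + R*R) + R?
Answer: 3745/11226 ≈ 0.33360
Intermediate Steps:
L(R) = R + 2*R² (L(R) = (R² + R²) + R = 2*R² + R = R + 2*R²)
J(U) = (-6 + U)/(2*U) (J(U) = (-6 + U)/((2*U)) = (-6 + U)*(1/(2*U)) = (-6 + U)/(2*U))
m(t) = 2*t
m(J(9)) + 1/(-629 + L(-47)) = 2*((½)*(-6 + 9)/9) + 1/(-629 - 47*(1 + 2*(-47))) = 2*((½)*(⅑)*3) + 1/(-629 - 47*(1 - 94)) = 2*(⅙) + 1/(-629 - 47*(-93)) = ⅓ + 1/(-629 + 4371) = ⅓ + 1/3742 = 3745/11226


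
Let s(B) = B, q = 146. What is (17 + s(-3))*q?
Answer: 2044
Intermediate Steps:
(17 + s(-3))*q = (17 - 3)*146 = 14*146 = 2044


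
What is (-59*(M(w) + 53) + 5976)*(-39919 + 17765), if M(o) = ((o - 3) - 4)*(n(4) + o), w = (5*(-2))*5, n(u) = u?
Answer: 3364062746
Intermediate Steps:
w = -50 (w = -10*5 = -50)
M(o) = (-7 + o)*(4 + o) (M(o) = ((o - 3) - 4)*(4 + o) = ((-3 + o) - 4)*(4 + o) = (-7 + o)*(4 + o))
(-59*(M(w) + 53) + 5976)*(-39919 + 17765) = (-59*((-28 + (-50)**2 - 3*(-50)) + 53) + 5976)*(-39919 + 17765) = (-59*((-28 + 2500 + 150) + 53) + 5976)*(-22154) = (-59*(2622 + 53) + 5976)*(-22154) = (-59*2675 + 5976)*(-22154) = (-157825 + 5976)*(-22154) = -151849*(-22154) = 3364062746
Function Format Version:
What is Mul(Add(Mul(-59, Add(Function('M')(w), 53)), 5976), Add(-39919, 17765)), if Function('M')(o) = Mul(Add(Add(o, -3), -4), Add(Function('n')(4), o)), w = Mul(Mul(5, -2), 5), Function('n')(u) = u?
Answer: 3364062746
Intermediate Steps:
w = -50 (w = Mul(-10, 5) = -50)
Function('M')(o) = Mul(Add(-7, o), Add(4, o)) (Function('M')(o) = Mul(Add(Add(o, -3), -4), Add(4, o)) = Mul(Add(Add(-3, o), -4), Add(4, o)) = Mul(Add(-7, o), Add(4, o)))
Mul(Add(Mul(-59, Add(Function('M')(w), 53)), 5976), Add(-39919, 17765)) = Mul(Add(Mul(-59, Add(Add(-28, Pow(-50, 2), Mul(-3, -50)), 53)), 5976), Add(-39919, 17765)) = Mul(Add(Mul(-59, Add(Add(-28, 2500, 150), 53)), 5976), -22154) = Mul(Add(Mul(-59, Add(2622, 53)), 5976), -22154) = Mul(Add(Mul(-59, 2675), 5976), -22154) = Mul(Add(-157825, 5976), -22154) = Mul(-151849, -22154) = 3364062746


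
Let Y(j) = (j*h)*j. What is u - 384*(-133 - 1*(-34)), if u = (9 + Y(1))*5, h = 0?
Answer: 38061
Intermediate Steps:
Y(j) = 0 (Y(j) = (j*0)*j = 0*j = 0)
u = 45 (u = (9 + 0)*5 = 9*5 = 45)
u - 384*(-133 - 1*(-34)) = 45 - 384*(-133 - 1*(-34)) = 45 - 384*(-133 + 34) = 45 - 384*(-99) = 45 + 38016 = 38061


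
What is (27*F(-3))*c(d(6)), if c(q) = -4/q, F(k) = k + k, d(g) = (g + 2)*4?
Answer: 81/4 ≈ 20.250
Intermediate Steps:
d(g) = 8 + 4*g (d(g) = (2 + g)*4 = 8 + 4*g)
F(k) = 2*k
(27*F(-3))*c(d(6)) = (27*(2*(-3)))*(-4/(8 + 4*6)) = (27*(-6))*(-4/(8 + 24)) = -(-648)/32 = -162*(-⅛) = 81/4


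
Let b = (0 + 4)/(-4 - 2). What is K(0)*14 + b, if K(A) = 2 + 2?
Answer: 166/3 ≈ 55.333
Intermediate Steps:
K(A) = 4
b = -⅔ (b = 4/(-6) = 4*(-⅙) = -⅔ ≈ -0.66667)
K(0)*14 + b = 4*14 - ⅔ = 56 - ⅔ = 166/3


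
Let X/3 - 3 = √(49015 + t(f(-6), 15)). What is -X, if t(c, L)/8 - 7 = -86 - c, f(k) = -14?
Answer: -9 - 3*√48495 ≈ -669.65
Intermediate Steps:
t(c, L) = -632 - 8*c (t(c, L) = 56 + 8*(-86 - c) = 56 + (-688 - 8*c) = -632 - 8*c)
X = 9 + 3*√48495 (X = 9 + 3*√(49015 + (-632 - 8*(-14))) = 9 + 3*√(49015 + (-632 + 112)) = 9 + 3*√(49015 - 520) = 9 + 3*√48495 ≈ 669.65)
-X = -(9 + 3*√48495) = -9 - 3*√48495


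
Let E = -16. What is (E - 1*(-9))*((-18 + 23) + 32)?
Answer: -259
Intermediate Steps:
(E - 1*(-9))*((-18 + 23) + 32) = (-16 - 1*(-9))*((-18 + 23) + 32) = (-16 + 9)*(5 + 32) = -7*37 = -259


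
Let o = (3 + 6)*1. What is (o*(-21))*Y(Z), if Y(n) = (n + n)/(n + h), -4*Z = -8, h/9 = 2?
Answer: -189/5 ≈ -37.800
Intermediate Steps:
o = 9 (o = 9*1 = 9)
h = 18 (h = 9*2 = 18)
Z = 2 (Z = -¼*(-8) = 2)
Y(n) = 2*n/(18 + n) (Y(n) = (n + n)/(n + 18) = (2*n)/(18 + n) = 2*n/(18 + n))
(o*(-21))*Y(Z) = (9*(-21))*(2*2/(18 + 2)) = -378*2/20 = -189*⅕ = -189/5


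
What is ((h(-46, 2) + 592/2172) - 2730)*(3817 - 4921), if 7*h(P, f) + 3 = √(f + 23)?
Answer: 3817855744/1267 ≈ 3.0133e+6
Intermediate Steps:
h(P, f) = -3/7 + √(23 + f)/7 (h(P, f) = -3/7 + √(f + 23)/7 = -3/7 + √(23 + f)/7)
((h(-46, 2) + 592/2172) - 2730)*(3817 - 4921) = (((-3/7 + √(23 + 2)/7) + 592/2172) - 2730)*(3817 - 4921) = (((-3/7 + √25/7) + 592*(1/2172)) - 2730)*(-1104) = (((-3/7 + (⅐)*5) + 148/543) - 2730)*(-1104) = (((-3/7 + 5/7) + 148/543) - 2730)*(-1104) = ((2/7 + 148/543) - 2730)*(-1104) = (2122/3801 - 2730)*(-1104) = -10374608/3801*(-1104) = 3817855744/1267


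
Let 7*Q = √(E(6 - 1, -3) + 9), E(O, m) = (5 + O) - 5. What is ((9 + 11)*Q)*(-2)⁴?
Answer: 320*√14/7 ≈ 171.05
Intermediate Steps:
E(O, m) = O
Q = √14/7 (Q = √((6 - 1) + 9)/7 = √(5 + 9)/7 = √14/7 ≈ 0.53452)
((9 + 11)*Q)*(-2)⁴ = ((9 + 11)*(√14/7))*(-2)⁴ = (20*(√14/7))*16 = (20*√14/7)*16 = 320*√14/7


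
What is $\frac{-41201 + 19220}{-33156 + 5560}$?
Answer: $\frac{21981}{27596} \approx 0.79653$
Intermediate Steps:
$\frac{-41201 + 19220}{-33156 + 5560} = - \frac{21981}{-27596} = \left(-21981\right) \left(- \frac{1}{27596}\right) = \frac{21981}{27596}$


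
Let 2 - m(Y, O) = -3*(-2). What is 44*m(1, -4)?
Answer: -176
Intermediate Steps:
m(Y, O) = -4 (m(Y, O) = 2 - (-3)*(-2) = 2 - 1*6 = 2 - 6 = -4)
44*m(1, -4) = 44*(-4) = -176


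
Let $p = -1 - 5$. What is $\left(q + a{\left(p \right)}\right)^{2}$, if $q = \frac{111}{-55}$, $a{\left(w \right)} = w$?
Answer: $\frac{194481}{3025} \approx 64.291$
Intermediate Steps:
$p = -6$
$q = - \frac{111}{55}$ ($q = 111 \left(- \frac{1}{55}\right) = - \frac{111}{55} \approx -2.0182$)
$\left(q + a{\left(p \right)}\right)^{2} = \left(- \frac{111}{55} - 6\right)^{2} = \left(- \frac{441}{55}\right)^{2} = \frac{194481}{3025}$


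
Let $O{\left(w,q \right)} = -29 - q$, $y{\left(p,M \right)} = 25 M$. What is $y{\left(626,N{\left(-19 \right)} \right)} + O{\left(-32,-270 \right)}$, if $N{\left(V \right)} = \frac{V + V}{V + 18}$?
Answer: $1191$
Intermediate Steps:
$N{\left(V \right)} = \frac{2 V}{18 + V}$
$y{\left(626,N{\left(-19 \right)} \right)} + O{\left(-32,-270 \right)} = 25 \cdot 2 \left(-19\right) \frac{1}{18 - 19} - -241 = 25 \cdot 2 \left(-19\right) \frac{1}{-1} + \left(-29 + 270\right) = 25 \cdot 2 \left(-19\right) \left(-1\right) + 241 = 25 \cdot 38 + 241 = 950 + 241 = 1191$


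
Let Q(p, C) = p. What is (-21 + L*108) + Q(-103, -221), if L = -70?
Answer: -7684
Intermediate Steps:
(-21 + L*108) + Q(-103, -221) = (-21 - 70*108) - 103 = (-21 - 7560) - 103 = -7581 - 103 = -7684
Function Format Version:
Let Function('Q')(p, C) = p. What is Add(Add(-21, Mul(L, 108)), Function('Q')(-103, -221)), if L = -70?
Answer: -7684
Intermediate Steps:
Add(Add(-21, Mul(L, 108)), Function('Q')(-103, -221)) = Add(Add(-21, Mul(-70, 108)), -103) = Add(Add(-21, -7560), -103) = Add(-7581, -103) = -7684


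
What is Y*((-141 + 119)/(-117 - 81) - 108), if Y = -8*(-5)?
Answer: -38840/9 ≈ -4315.6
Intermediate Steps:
Y = 40
Y*((-141 + 119)/(-117 - 81) - 108) = 40*((-141 + 119)/(-117 - 81) - 108) = 40*(-22/(-198) - 108) = 40*(-22*(-1/198) - 108) = 40*(⅑ - 108) = 40*(-971/9) = -38840/9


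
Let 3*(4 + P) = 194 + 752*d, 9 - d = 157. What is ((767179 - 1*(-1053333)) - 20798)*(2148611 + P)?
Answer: 3800227490122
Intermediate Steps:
d = -148 (d = 9 - 1*157 = 9 - 157 = -148)
P = -37038 (P = -4 + (194 + 752*(-148))/3 = -4 + (194 - 111296)/3 = -4 + (1/3)*(-111102) = -4 - 37034 = -37038)
((767179 - 1*(-1053333)) - 20798)*(2148611 + P) = ((767179 - 1*(-1053333)) - 20798)*(2148611 - 37038) = ((767179 + 1053333) - 20798)*2111573 = (1820512 - 20798)*2111573 = 1799714*2111573 = 3800227490122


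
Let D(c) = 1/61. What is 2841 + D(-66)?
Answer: 173302/61 ≈ 2841.0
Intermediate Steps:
D(c) = 1/61
2841 + D(-66) = 2841 + 1/61 = 173302/61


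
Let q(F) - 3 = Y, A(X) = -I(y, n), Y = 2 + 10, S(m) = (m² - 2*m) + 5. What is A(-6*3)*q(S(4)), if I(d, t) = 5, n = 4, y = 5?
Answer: -75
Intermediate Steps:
S(m) = 5 + m² - 2*m
Y = 12
A(X) = -5 (A(X) = -1*5 = -5)
q(F) = 15 (q(F) = 3 + 12 = 15)
A(-6*3)*q(S(4)) = -5*15 = -75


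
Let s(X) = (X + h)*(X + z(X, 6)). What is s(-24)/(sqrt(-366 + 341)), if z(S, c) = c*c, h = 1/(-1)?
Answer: 60*I ≈ 60.0*I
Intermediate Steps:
h = -1
z(S, c) = c**2
s(X) = (-1 + X)*(36 + X) (s(X) = (X - 1)*(X + 6**2) = (-1 + X)*(X + 36) = (-1 + X)*(36 + X))
s(-24)/(sqrt(-366 + 341)) = (-36 + (-24)**2 + 35*(-24))/(sqrt(-366 + 341)) = (-36 + 576 - 840)/(sqrt(-25)) = -300*(-I/5) = -(-60)*I = 60*I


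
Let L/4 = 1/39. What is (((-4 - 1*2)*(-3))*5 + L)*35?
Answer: 122990/39 ≈ 3153.6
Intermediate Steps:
L = 4/39 ≈ 0.10256
(((-4 - 1*2)*(-3))*5 + L)*35 = (((-4 - 1*2)*(-3))*5 + 4/39)*35 = (((-4 - 2)*(-3))*5 + 4/39)*35 = (-6*(-3)*5 + 4/39)*35 = (18*5 + 4/39)*35 = (90 + 4/39)*35 = (3514/39)*35 = 122990/39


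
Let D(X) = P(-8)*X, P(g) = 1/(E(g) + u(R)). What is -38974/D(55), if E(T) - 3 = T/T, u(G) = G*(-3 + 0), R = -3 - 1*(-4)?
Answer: -38974/55 ≈ -708.62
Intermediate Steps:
R = 1 (R = -3 + 4 = 1)
u(G) = -3*G (u(G) = G*(-3) = -3*G)
E(T) = 4 (E(T) = 3 + T/T = 3 + 1 = 4)
P(g) = 1 (P(g) = 1/(4 - 3*1) = 1/(4 - 3) = 1/1 = 1)
D(X) = X (D(X) = 1*X = X)
-38974/D(55) = -38974/55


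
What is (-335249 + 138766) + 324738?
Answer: 128255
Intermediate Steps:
(-335249 + 138766) + 324738 = -196483 + 324738 = 128255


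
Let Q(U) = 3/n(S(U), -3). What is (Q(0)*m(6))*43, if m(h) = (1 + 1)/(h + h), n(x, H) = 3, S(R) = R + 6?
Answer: 43/6 ≈ 7.1667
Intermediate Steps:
S(R) = 6 + R
Q(U) = 1 (Q(U) = 3/3 = 3*(1/3) = 1)
m(h) = 1/h (m(h) = 2/((2*h)) = 2*(1/(2*h)) = 1/h)
(Q(0)*m(6))*43 = (1/6)*43 = 43/6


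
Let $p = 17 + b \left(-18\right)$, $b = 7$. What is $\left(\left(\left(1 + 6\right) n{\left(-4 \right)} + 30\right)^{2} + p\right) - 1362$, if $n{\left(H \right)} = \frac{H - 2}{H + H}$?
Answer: $- \frac{3655}{16} \approx -228.44$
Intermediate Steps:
$n{\left(H \right)} = \frac{-2 + H}{2 H}$
$p = -109$ ($p = 17 + 7 \left(-18\right) = 17 - 126 = -109$)
$\left(\left(\left(1 + 6\right) n{\left(-4 \right)} + 30\right)^{2} + p\right) - 1362 = \left(\left(\left(1 + 6\right) \frac{-2 - 4}{2 \left(-4\right)} + 30\right)^{2} - 109\right) - 1362 = \left(\left(7 \cdot \frac{1}{2} \left(- \frac{1}{4}\right) \left(-6\right) + 30\right)^{2} - 109\right) - 1362 = \left(\left(7 \cdot \frac{3}{4} + 30\right)^{2} - 109\right) - 1362 = \left(\left(\frac{21}{4} + 30\right)^{2} - 109\right) - 1362 = \left(\left(\frac{141}{4}\right)^{2} - 109\right) - 1362 = \left(\frac{19881}{16} - 109\right) - 1362 = \frac{18137}{16} - 1362 = - \frac{3655}{16}$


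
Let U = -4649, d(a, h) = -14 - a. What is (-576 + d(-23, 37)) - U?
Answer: 4082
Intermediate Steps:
(-576 + d(-23, 37)) - U = (-576 + (-14 - 1*(-23))) - 1*(-4649) = (-576 + (-14 + 23)) + 4649 = (-576 + 9) + 4649 = -567 + 4649 = 4082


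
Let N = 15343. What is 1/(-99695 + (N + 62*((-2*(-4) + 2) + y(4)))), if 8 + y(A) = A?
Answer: -1/83980 ≈ -1.1908e-5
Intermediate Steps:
y(A) = -8 + A
1/(-99695 + (N + 62*((-2*(-4) + 2) + y(4)))) = 1/(-99695 + (15343 + 62*((-2*(-4) + 2) + (-8 + 4)))) = 1/(-99695 + (15343 + 62*((8 + 2) - 4))) = 1/(-99695 + (15343 + 62*(10 - 4))) = 1/(-99695 + (15343 + 62*6)) = 1/(-99695 + (15343 + 372)) = 1/(-99695 + 15715) = 1/(-83980) = -1/83980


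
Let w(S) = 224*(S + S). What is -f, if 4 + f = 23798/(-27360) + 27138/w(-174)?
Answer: 57961793/11108160 ≈ 5.2179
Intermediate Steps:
w(S) = 448*S (w(S) = 224*(2*S) = 448*S)
f = -57961793/11108160 (f = -4 + (23798/(-27360) + 27138/((448*(-174)))) = -4 + (23798*(-1/27360) + 27138/(-77952)) = -4 + (-11899/13680 + 27138*(-1/77952)) = -4 + (-11899/13680 - 4523/12992) = -4 - 13529153/11108160 = -57961793/11108160 ≈ -5.2179)
-f = -1*(-57961793/11108160) = 57961793/11108160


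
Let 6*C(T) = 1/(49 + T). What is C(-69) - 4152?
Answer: -498241/120 ≈ -4152.0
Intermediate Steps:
C(T) = 1/(6*(49 + T))
C(-69) - 4152 = 1/(6*(49 - 69)) - 4152 = (1/6)/(-20) - 4152 = (1/6)*(-1/20) - 4152 = -1/120 - 4152 = -498241/120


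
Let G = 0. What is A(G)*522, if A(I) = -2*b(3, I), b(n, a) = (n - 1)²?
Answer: -4176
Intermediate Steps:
b(n, a) = (-1 + n)²
A(I) = -8 (A(I) = -2*(-1 + 3)² = -2*2² = -2*4 = -8)
A(G)*522 = -8*522 = -4176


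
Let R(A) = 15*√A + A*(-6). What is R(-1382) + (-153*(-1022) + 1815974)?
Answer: 1980632 + 15*I*√1382 ≈ 1.9806e+6 + 557.63*I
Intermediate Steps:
R(A) = -6*A + 15*√A (R(A) = 15*√A - 6*A = -6*A + 15*√A)
R(-1382) + (-153*(-1022) + 1815974) = (-6*(-1382) + 15*√(-1382)) + (-153*(-1022) + 1815974) = (8292 + 15*(I*√1382)) + (156366 + 1815974) = (8292 + 15*I*√1382) + 1972340 = 1980632 + 15*I*√1382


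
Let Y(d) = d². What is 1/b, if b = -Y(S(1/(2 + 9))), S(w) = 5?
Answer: -1/25 ≈ -0.040000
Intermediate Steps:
b = -25 (b = -1*5² = -1*25 = -25)
1/b = 1/(-25) = -1/25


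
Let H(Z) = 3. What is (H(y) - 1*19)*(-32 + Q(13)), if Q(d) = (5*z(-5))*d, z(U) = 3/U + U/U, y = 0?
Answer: 96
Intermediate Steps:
z(U) = 1 + 3/U (z(U) = 3/U + 1 = 1 + 3/U)
Q(d) = 2*d (Q(d) = (5*((3 - 5)/(-5)))*d = (5*(-1/5*(-2)))*d = (5*(2/5))*d = 2*d)
(H(y) - 1*19)*(-32 + Q(13)) = (3 - 1*19)*(-32 + 2*13) = (3 - 19)*(-32 + 26) = -16*(-6) = 96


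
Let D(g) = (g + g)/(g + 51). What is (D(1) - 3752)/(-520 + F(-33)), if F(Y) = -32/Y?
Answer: 3219183/445328 ≈ 7.2288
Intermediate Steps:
D(g) = 2*g/(51 + g) (D(g) = (2*g)/(51 + g) = 2*g/(51 + g))
(D(1) - 3752)/(-520 + F(-33)) = (2*1/(51 + 1) - 3752)/(-520 - 32/(-33)) = (2*1/52 - 3752)/(-520 - 32*(-1/33)) = (2*1*(1/52) - 3752)/(-520 + 32/33) = (1/26 - 3752)/(-17128/33) = -97551/26*(-33/17128) = 3219183/445328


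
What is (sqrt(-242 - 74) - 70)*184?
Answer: -12880 + 368*I*sqrt(79) ≈ -12880.0 + 3270.9*I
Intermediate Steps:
(sqrt(-242 - 74) - 70)*184 = (sqrt(-316) - 70)*184 = (2*I*sqrt(79) - 70)*184 = (-70 + 2*I*sqrt(79))*184 = -12880 + 368*I*sqrt(79)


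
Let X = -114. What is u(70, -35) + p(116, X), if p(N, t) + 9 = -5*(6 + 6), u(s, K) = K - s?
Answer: -174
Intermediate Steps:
p(N, t) = -69 (p(N, t) = -9 - 5*(6 + 6) = -9 - 5*12 = -9 - 60 = -69)
u(70, -35) + p(116, X) = (-35 - 1*70) - 69 = (-35 - 70) - 69 = -105 - 69 = -174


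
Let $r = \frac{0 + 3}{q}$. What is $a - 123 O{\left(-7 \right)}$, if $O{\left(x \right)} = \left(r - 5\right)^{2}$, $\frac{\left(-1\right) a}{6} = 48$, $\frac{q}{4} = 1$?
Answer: $- \frac{40155}{16} \approx -2509.7$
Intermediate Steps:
$q = 4$ ($q = 4 \cdot 1 = 4$)
$a = -288$ ($a = \left(-6\right) 48 = -288$)
$r = \frac{3}{4}$ ($r = \frac{0 + 3}{4} = \frac{1}{4} \cdot 3 = \frac{3}{4} \approx 0.75$)
$O{\left(x \right)} = \frac{289}{16}$ ($O{\left(x \right)} = \left(\frac{3}{4} - 5\right)^{2} = \left(- \frac{17}{4}\right)^{2} = \frac{289}{16}$)
$a - 123 O{\left(-7 \right)} = -288 - \frac{35547}{16} = - \frac{40155}{16}$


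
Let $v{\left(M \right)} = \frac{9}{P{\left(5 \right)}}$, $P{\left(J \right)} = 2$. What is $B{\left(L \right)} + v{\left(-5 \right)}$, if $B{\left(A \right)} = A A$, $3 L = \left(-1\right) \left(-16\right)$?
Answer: $\frac{593}{18} \approx 32.944$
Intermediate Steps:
$L = \frac{16}{3}$ ($L = \frac{\left(-1\right) \left(-16\right)}{3} = \frac{1}{3} \cdot 16 = \frac{16}{3} \approx 5.3333$)
$B{\left(A \right)} = A^{2}$
$v{\left(M \right)} = \frac{9}{2}$
$B{\left(L \right)} + v{\left(-5 \right)} = \left(\frac{16}{3}\right)^{2} + \frac{9}{2} = \frac{256}{9} + \frac{9}{2} = \frac{593}{18}$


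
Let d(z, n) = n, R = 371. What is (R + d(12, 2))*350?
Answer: 130550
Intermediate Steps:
(R + d(12, 2))*350 = (371 + 2)*350 = 373*350 = 130550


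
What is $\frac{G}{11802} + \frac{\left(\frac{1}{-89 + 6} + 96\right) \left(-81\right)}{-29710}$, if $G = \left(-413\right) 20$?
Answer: $- \frac{910888039}{2078778990} \approx -0.43818$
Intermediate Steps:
$G = -8260$
$\frac{G}{11802} + \frac{\left(\frac{1}{-89 + 6} + 96\right) \left(-81\right)}{-29710} = - \frac{8260}{11802} + \frac{\left(\frac{1}{-89 + 6} + 96\right) \left(-81\right)}{-29710} = \left(-8260\right) \frac{1}{11802} + \left(\frac{1}{-83} + 96\right) \left(-81\right) \left(- \frac{1}{29710}\right) = - \frac{590}{843} + \left(- \frac{1}{83} + 96\right) \left(-81\right) \left(- \frac{1}{29710}\right) = - \frac{590}{843} + \frac{7967}{83} \left(-81\right) \left(- \frac{1}{29710}\right) = - \frac{590}{843} - - \frac{645327}{2465930} = - \frac{590}{843} + \frac{645327}{2465930} = - \frac{910888039}{2078778990}$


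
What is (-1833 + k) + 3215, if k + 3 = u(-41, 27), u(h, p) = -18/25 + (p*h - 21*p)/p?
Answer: 32907/25 ≈ 1316.3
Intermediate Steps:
u(h, p) = -18/25 + (-21*p + h*p)/p (u(h, p) = -18*1/25 + (h*p - 21*p)/p = -18/25 + (-21*p + h*p)/p)
k = -1643/25 (k = -3 + (-543/25 - 41) = -3 - 1568/25 = -1643/25 ≈ -65.720)
(-1833 + k) + 3215 = (-1833 - 1643/25) + 3215 = -47468/25 + 3215 = 32907/25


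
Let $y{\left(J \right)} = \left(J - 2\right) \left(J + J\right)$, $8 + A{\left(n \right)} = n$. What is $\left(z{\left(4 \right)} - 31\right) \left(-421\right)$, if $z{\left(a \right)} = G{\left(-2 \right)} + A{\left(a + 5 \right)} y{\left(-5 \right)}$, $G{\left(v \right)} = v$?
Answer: $-15577$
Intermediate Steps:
$A{\left(n \right)} = -8 + n$
$y{\left(J \right)} = 2 J \left(-2 + J\right)$ ($y{\left(J \right)} = \left(-2 + J\right) 2 J = 2 J \left(-2 + J\right)$)
$z{\left(a \right)} = -212 + 70 a$ ($z{\left(a \right)} = -2 + \left(-8 + \left(a + 5\right)\right) 2 \left(-5\right) \left(-2 - 5\right) = -2 + \left(-8 + \left(5 + a\right)\right) 2 \left(-5\right) \left(-7\right) = -2 + \left(-3 + a\right) 70 = -2 + \left(-210 + 70 a\right) = -212 + 70 a$)
$\left(z{\left(4 \right)} - 31\right) \left(-421\right) = \left(\left(-212 + 70 \cdot 4\right) - 31\right) \left(-421\right) = \left(\left(-212 + 280\right) - 31\right) \left(-421\right) = \left(68 - 31\right) \left(-421\right) = 37 \left(-421\right) = -15577$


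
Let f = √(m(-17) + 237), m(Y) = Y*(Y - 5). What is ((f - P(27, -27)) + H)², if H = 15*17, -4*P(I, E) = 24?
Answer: (261 + √611)² ≈ 81635.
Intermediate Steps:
m(Y) = Y*(-5 + Y)
P(I, E) = -6 (P(I, E) = -¼*24 = -6)
f = √611 (f = √(-17*(-5 - 17) + 237) = √(-17*(-22) + 237) = √(374 + 237) = √611 ≈ 24.718)
H = 255
((f - P(27, -27)) + H)² = ((√611 - 1*(-6)) + 255)² = ((√611 + 6) + 255)² = ((6 + √611) + 255)² = (261 + √611)²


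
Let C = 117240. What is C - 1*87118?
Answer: 30122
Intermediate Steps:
C - 1*87118 = 117240 - 1*87118 = 117240 - 87118 = 30122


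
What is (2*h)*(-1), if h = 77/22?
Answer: -7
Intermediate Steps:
h = 7/2 (h = 77*(1/22) = 7/2 ≈ 3.5000)
(2*h)*(-1) = (2*(7/2))*(-1) = 7*(-1) = -7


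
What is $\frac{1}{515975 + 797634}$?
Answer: $\frac{1}{1313609} \approx 7.6126 \cdot 10^{-7}$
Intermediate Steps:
$\frac{1}{515975 + 797634} = \frac{1}{1313609}$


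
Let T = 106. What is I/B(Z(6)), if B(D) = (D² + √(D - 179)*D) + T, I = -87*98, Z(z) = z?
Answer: -302673/6598 + 12789*I*√173/6598 ≈ -45.873 + 25.495*I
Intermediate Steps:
I = -8526
B(D) = 106 + D² + D*√(-179 + D) (B(D) = (D² + √(D - 179)*D) + 106 = (D² + √(-179 + D)*D) + 106 = (D² + D*√(-179 + D)) + 106 = 106 + D² + D*√(-179 + D))
I/B(Z(6)) = -8526/(106 + 6² + 6*√(-179 + 6)) = -8526/(106 + 36 + 6*√(-173)) = -8526/(106 + 36 + 6*(I*√173)) = -8526/(106 + 36 + 6*I*√173) = -8526/(142 + 6*I*√173)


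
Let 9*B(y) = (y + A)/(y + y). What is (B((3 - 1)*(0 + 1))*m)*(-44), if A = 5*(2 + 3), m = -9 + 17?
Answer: -264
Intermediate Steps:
m = 8
A = 25 (A = 5*5 = 25)
B(y) = (25 + y)/(18*y) (B(y) = ((y + 25)/(y + y))/9 = ((25 + y)/((2*y)))/9 = ((25 + y)*(1/(2*y)))/9 = ((25 + y)/(2*y))/9 = (25 + y)/(18*y))
(B((3 - 1)*(0 + 1))*m)*(-44) = (((25 + (3 - 1)*(0 + 1))/(18*(((3 - 1)*(0 + 1)))))*8)*(-44) = (((25 + 2*1)/(18*((2*1))))*8)*(-44) = (((1/18)*(25 + 2)/2)*8)*(-44) = (((1/18)*(1/2)*27)*8)*(-44) = ((3/4)*8)*(-44) = 6*(-44) = -264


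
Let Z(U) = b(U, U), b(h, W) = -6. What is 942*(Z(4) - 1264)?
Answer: -1196340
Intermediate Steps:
Z(U) = -6
942*(Z(4) - 1264) = 942*(-6 - 1264) = 942*(-1270) = -1196340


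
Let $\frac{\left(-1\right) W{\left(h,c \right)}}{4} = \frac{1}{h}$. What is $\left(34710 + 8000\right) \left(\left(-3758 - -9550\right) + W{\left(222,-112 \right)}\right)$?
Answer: $\frac{27458686100}{111} \approx 2.4738 \cdot 10^{8}$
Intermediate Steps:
$W{\left(h,c \right)} = - \frac{4}{h}$
$\left(34710 + 8000\right) \left(\left(-3758 - -9550\right) + W{\left(222,-112 \right)}\right) = \left(34710 + 8000\right) \left(\left(-3758 - -9550\right) - \frac{4}{222}\right) = 42710 \left(\left(-3758 + 9550\right) - \frac{2}{111}\right) = 42710 \left(5792 - \frac{2}{111}\right) = 42710 \cdot \frac{642910}{111} = \frac{27458686100}{111}$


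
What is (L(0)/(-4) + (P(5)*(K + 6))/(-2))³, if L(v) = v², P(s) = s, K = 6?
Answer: -27000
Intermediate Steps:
(L(0)/(-4) + (P(5)*(K + 6))/(-2))³ = (0²/(-4) + (5*(6 + 6))/(-2))³ = (0*(-¼) + (5*12)*(-½))³ = (0 + 60*(-½))³ = (0 - 30)³ = (-30)³ = -27000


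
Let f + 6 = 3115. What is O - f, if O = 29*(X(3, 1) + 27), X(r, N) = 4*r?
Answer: -1978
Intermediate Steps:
f = 3109 (f = -6 + 3115 = 3109)
O = 1131 (O = 29*(4*3 + 27) = 29*(12 + 27) = 29*39 = 1131)
O - f = 1131 - 1*3109 = 1131 - 3109 = -1978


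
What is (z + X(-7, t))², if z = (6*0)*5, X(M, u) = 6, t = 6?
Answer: 36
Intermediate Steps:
z = 0 (z = 0*5 = 0)
(z + X(-7, t))² = (0 + 6)² = 6² = 36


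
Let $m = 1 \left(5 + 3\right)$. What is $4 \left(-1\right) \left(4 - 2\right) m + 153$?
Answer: $89$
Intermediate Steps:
$m = 8$ ($m = 1 \cdot 8 = 8$)
$4 \left(-1\right) \left(4 - 2\right) m + 153 = 4 \left(-1\right) \left(4 - 2\right) 8 + 153 = \left(-4\right) 2 \cdot 8 + 153 = \left(-8\right) 8 + 153 = -64 + 153 = 89$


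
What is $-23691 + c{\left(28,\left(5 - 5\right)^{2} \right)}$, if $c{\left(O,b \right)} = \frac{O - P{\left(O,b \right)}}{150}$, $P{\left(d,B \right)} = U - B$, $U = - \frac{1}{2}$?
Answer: $- \frac{2369081}{100} \approx -23691.0$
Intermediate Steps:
$U = - \frac{1}{2}$ ($U = \left(-1\right) \frac{1}{2} = - \frac{1}{2} \approx -0.5$)
$P{\left(d,B \right)} = - \frac{1}{2} - B$
$c{\left(O,b \right)} = \frac{1}{300} + \frac{O}{150} + \frac{b}{150}$ ($c{\left(O,b \right)} = \frac{O - \left(- \frac{1}{2} - b\right)}{150} = \left(O + \left(\frac{1}{2} + b\right)\right) \frac{1}{150} = \left(\frac{1}{2} + O + b\right) \frac{1}{150} = \frac{1}{300} + \frac{O}{150} + \frac{b}{150}$)
$-23691 + c{\left(28,\left(5 - 5\right)^{2} \right)} = -23691 + \left(\frac{1}{300} + \frac{1}{150} \cdot 28 + \frac{\left(5 - 5\right)^{2}}{150}\right) = -23691 + \left(\frac{1}{300} + \frac{14}{75} + \frac{0^{2}}{150}\right) = -23691 + \left(\frac{1}{300} + \frac{14}{75} + \frac{1}{150} \cdot 0\right) = -23691 + \left(\frac{1}{300} + \frac{14}{75} + 0\right) = -23691 + \frac{19}{100} = - \frac{2369081}{100}$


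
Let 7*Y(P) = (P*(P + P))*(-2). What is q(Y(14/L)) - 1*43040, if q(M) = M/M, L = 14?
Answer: -43039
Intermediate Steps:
Y(P) = -4*P**2/7 (Y(P) = ((P*(P + P))*(-2))/7 = ((P*(2*P))*(-2))/7 = ((2*P**2)*(-2))/7 = (-4*P**2)/7 = -4*P**2/7)
q(M) = 1
q(Y(14/L)) - 1*43040 = 1 - 1*43040 = 1 - 43040 = -43039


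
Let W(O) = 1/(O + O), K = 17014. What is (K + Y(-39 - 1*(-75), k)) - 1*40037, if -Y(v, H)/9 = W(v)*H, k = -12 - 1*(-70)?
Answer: -92121/4 ≈ -23030.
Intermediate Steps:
k = 58 (k = -12 + 70 = 58)
W(O) = 1/(2*O)
Y(v, H) = -9*H/(2*v) (Y(v, H) = -9*1/(2*v)*H = -9*H/(2*v))
(K + Y(-39 - 1*(-75), k)) - 1*40037 = (17014 - 9/2*58/(-39 - 1*(-75))) - 1*40037 = (17014 - 9/2*58/(-39 + 75)) - 40037 = (17014 - 9/2*58/36) - 40037 = (17014 - 9/2*58*1/36) - 40037 = (17014 - 29/4) - 40037 = 68027/4 - 40037 = -92121/4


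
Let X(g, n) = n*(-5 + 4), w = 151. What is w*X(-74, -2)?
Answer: 302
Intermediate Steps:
X(g, n) = -n (X(g, n) = n*(-1) = -n)
w*X(-74, -2) = 151*(-1*(-2)) = 151*2 = 302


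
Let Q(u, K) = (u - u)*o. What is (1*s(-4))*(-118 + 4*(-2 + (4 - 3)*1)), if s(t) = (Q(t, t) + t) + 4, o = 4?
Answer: 0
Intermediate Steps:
Q(u, K) = 0 (Q(u, K) = (u - u)*4 = 0*4 = 0)
s(t) = 4 + t (s(t) = (0 + t) + 4 = t + 4 = 4 + t)
(1*s(-4))*(-118 + 4*(-2 + (4 - 3)*1)) = (1*(4 - 4))*(-118 + 4*(-2 + (4 - 3)*1)) = (1*0)*(-118 + 4*(-2 + 1*1)) = 0*(-118 + 4*(-2 + 1)) = 0*(-118 + 4*(-1)) = 0*(-118 - 4) = 0*(-122) = 0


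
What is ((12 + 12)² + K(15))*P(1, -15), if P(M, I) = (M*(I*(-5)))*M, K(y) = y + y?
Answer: 45450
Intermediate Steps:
K(y) = 2*y
P(M, I) = -5*I*M² (P(M, I) = (M*(-5*I))*M = (-5*I*M)*M = -5*I*M²)
((12 + 12)² + K(15))*P(1, -15) = ((12 + 12)² + 2*15)*(-5*(-15)*1²) = (24² + 30)*(-5*(-15)*1) = (576 + 30)*75 = 606*75 = 45450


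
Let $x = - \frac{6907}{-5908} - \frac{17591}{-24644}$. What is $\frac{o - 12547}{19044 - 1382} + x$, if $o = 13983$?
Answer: $\frac{315687725069}{160720614614} \approx 1.9642$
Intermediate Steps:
$x = \frac{34267967}{18199594}$ ($x = \left(-6907\right) \left(- \frac{1}{5908}\right) - - \frac{17591}{24644} = \frac{6907}{5908} + \frac{17591}{24644} = \frac{34267967}{18199594} \approx 1.8829$)
$\frac{o - 12547}{19044 - 1382} + x = \frac{13983 - 12547}{19044 - 1382} + \frac{34267967}{18199594} = \frac{1436}{17662} + \frac{34267967}{18199594} = 1436 \cdot \frac{1}{17662} + \frac{34267967}{18199594} = \frac{718}{8831} + \frac{34267967}{18199594} = \frac{315687725069}{160720614614}$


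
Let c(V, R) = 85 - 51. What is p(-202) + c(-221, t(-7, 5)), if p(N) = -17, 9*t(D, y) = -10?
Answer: 17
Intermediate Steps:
t(D, y) = -10/9 (t(D, y) = (⅑)*(-10) = -10/9)
c(V, R) = 34
p(-202) + c(-221, t(-7, 5)) = -17 + 34 = 17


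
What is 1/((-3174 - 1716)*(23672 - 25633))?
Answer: 1/9589290 ≈ 1.0428e-7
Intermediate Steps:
1/((-3174 - 1716)*(23672 - 25633)) = 1/(-4890*(-1961)) = 1/9589290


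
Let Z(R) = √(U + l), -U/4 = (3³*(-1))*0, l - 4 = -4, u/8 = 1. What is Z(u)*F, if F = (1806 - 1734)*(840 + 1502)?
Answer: 0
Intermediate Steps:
u = 8 (u = 8*1 = 8)
l = 0 (l = 4 - 4 = 0)
F = 168624 (F = 72*2342 = 168624)
U = 0 (U = -4*3³*(-1)*0 = -4*27*(-1)*0 = -(-108)*0 = -4*0 = 0)
Z(R) = 0 (Z(R) = √(0 + 0) = √0 = 0)
Z(u)*F = 0*168624 = 0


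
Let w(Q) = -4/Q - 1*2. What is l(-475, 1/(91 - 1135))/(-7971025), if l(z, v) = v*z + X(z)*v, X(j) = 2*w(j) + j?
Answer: -226571/1976415648750 ≈ -1.1464e-7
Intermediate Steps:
w(Q) = -2 - 4/Q (w(Q) = -4/Q - 2 = -2 - 4/Q)
X(j) = -4 + j - 8/j (X(j) = 2*(-2 - 4/j) + j = (-4 - 8/j) + j = -4 + j - 8/j)
l(z, v) = v*z + v*(-4 + z - 8/z) (l(z, v) = v*z + (-4 + z - 8/z)*v = v*z + v*(-4 + z - 8/z))
l(-475, 1/(91 - 1135))/(-7971025) = (2*(-4 + (-475)**2 - 2*(-475))/((91 - 1135)*(-475)))/(-7971025) = (2*(-1/475)*(-4 + 225625 + 950)/(-1044))*(-1/7971025) = (2*(-1/1044)*(-1/475)*226571)*(-1/7971025) = (226571/247950)*(-1/7971025) = -226571/1976415648750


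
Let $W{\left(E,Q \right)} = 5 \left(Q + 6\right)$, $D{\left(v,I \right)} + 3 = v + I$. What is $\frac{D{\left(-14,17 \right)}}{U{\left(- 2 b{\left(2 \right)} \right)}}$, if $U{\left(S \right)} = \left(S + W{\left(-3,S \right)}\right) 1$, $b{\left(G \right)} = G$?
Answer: $0$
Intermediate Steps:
$D{\left(v,I \right)} = -3 + I + v$ ($D{\left(v,I \right)} = -3 + \left(v + I\right) = -3 + \left(I + v\right) = -3 + I + v$)
$W{\left(E,Q \right)} = 30 + 5 Q$ ($W{\left(E,Q \right)} = 5 \left(6 + Q\right) = 30 + 5 Q$)
$U{\left(S \right)} = 30 + 6 S$ ($U{\left(S \right)} = \left(S + \left(30 + 5 S\right)\right) 1 = \left(30 + 6 S\right) 1 = 30 + 6 S$)
$\frac{D{\left(-14,17 \right)}}{U{\left(- 2 b{\left(2 \right)} \right)}} = \frac{-3 + 17 - 14}{30 + 6 \left(\left(-2\right) 2\right)} = \frac{0}{30 + 6 \left(-4\right)} = \frac{0}{30 - 24} = \frac{0}{6} = 0 \cdot \frac{1}{6} = 0$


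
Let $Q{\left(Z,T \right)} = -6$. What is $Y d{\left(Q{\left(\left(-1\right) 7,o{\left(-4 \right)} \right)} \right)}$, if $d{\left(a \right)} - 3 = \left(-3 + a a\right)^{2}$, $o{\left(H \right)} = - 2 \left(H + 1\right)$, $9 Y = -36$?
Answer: $-4368$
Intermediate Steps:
$Y = -4$ ($Y = \frac{1}{9} \left(-36\right) = -4$)
$o{\left(H \right)} = -2 - 2 H$ ($o{\left(H \right)} = - 2 \left(1 + H\right) = -2 - 2 H$)
$d{\left(a \right)} = 3 + \left(-3 + a^{2}\right)^{2}$ ($d{\left(a \right)} = 3 + \left(-3 + a a\right)^{2} = 3 + \left(-3 + a^{2}\right)^{2}$)
$Y d{\left(Q{\left(\left(-1\right) 7,o{\left(-4 \right)} \right)} \right)} = - 4 \left(3 + \left(-3 + \left(-6\right)^{2}\right)^{2}\right) = - 4 \left(3 + \left(-3 + 36\right)^{2}\right) = - 4 \left(3 + 33^{2}\right) = - 4 \left(3 + 1089\right) = \left(-4\right) 1092 = -4368$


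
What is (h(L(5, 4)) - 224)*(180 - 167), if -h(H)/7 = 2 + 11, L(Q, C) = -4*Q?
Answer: -4095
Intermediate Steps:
h(H) = -91 (h(H) = -7*(2 + 11) = -7*13 = -91)
(h(L(5, 4)) - 224)*(180 - 167) = (-91 - 224)*(180 - 167) = -315*13 = -4095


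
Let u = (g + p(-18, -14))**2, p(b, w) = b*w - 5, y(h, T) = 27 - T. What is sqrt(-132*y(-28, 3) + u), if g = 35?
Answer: 6*sqrt(2121) ≈ 276.33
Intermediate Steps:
p(b, w) = -5 + b*w
u = 79524 (u = (35 + (-5 - 18*(-14)))**2 = (35 + (-5 + 252))**2 = (35 + 247)**2 = 282**2 = 79524)
sqrt(-132*y(-28, 3) + u) = sqrt(-132*(27 - 1*3) + 79524) = sqrt(-132*(27 - 3) + 79524) = sqrt(-132*24 + 79524) = sqrt(-3168 + 79524) = sqrt(76356) = 6*sqrt(2121)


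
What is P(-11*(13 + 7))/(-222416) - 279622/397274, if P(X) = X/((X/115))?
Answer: -31119046631/44180046992 ≈ -0.70437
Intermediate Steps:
P(X) = 115 (P(X) = X/((X*(1/115))) = X/((X/115)) = X*(115/X) = 115)
P(-11*(13 + 7))/(-222416) - 279622/397274 = 115/(-222416) - 279622/397274 = 115*(-1/222416) - 279622*1/397274 = -115/222416 - 139811/198637 = -31119046631/44180046992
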